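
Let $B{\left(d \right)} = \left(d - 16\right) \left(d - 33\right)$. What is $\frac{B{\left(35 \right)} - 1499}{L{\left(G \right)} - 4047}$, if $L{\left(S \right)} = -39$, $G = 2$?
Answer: $\frac{487}{1362} \approx 0.35756$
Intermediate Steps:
$B{\left(d \right)} = \left(-33 + d\right) \left(-16 + d\right)$ ($B{\left(d \right)} = \left(-16 + d\right) \left(-33 + d\right) = \left(-33 + d\right) \left(-16 + d\right)$)
$\frac{B{\left(35 \right)} - 1499}{L{\left(G \right)} - 4047} = \frac{\left(528 + 35^{2} - 1715\right) - 1499}{-39 - 4047} = \frac{\left(528 + 1225 - 1715\right) - 1499}{-4086} = \left(38 - 1499\right) \left(- \frac{1}{4086}\right) = \left(-1461\right) \left(- \frac{1}{4086}\right) = \frac{487}{1362}$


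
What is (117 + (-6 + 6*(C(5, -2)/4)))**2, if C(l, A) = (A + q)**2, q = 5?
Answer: 62001/4 ≈ 15500.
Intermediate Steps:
C(l, A) = (5 + A)**2 (C(l, A) = (A + 5)**2 = (5 + A)**2)
(117 + (-6 + 6*(C(5, -2)/4)))**2 = (117 + (-6 + 6*((5 - 2)**2/4)))**2 = (117 + (-6 + 6*(3**2*(1/4))))**2 = (117 + (-6 + 6*(9*(1/4))))**2 = (117 + (-6 + 6*(9/4)))**2 = (117 + (-6 + 27/2))**2 = (117 + 15/2)**2 = (249/2)**2 = 62001/4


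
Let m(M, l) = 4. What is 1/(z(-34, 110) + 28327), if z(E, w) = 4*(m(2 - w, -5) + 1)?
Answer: 1/28347 ≈ 3.5277e-5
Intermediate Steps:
z(E, w) = 20 (z(E, w) = 4*(4 + 1) = 4*5 = 20)
1/(z(-34, 110) + 28327) = 1/(20 + 28327) = 1/28347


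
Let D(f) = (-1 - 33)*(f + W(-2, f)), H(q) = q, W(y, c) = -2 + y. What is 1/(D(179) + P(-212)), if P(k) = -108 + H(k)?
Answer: -1/6270 ≈ -0.00015949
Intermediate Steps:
P(k) = -108 + k
D(f) = 136 - 34*f (D(f) = (-1 - 33)*(f + (-2 - 2)) = -34*(f - 4) = -34*(-4 + f) = 136 - 34*f)
1/(D(179) + P(-212)) = 1/((136 - 34*179) + (-108 - 212)) = 1/((136 - 6086) - 320) = 1/(-5950 - 320) = 1/(-6270) = -1/6270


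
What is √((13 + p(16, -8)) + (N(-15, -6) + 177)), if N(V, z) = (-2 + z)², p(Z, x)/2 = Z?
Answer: √286 ≈ 16.912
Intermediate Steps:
p(Z, x) = 2*Z
√((13 + p(16, -8)) + (N(-15, -6) + 177)) = √((13 + 2*16) + ((-2 - 6)² + 177)) = √((13 + 32) + ((-8)² + 177)) = √(45 + (64 + 177)) = √(45 + 241) = √286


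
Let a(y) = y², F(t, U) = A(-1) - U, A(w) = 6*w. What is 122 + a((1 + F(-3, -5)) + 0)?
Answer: 122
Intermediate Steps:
F(t, U) = -6 - U (F(t, U) = 6*(-1) - U = -6 - U)
122 + a((1 + F(-3, -5)) + 0) = 122 + ((1 + (-6 - 1*(-5))) + 0)² = 122 + ((1 + (-6 + 5)) + 0)² = 122 + ((1 - 1) + 0)² = 122 + (0 + 0)² = 122 + 0² = 122 + 0 = 122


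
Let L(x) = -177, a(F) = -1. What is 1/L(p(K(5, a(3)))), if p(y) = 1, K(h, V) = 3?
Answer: -1/177 ≈ -0.0056497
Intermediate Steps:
1/L(p(K(5, a(3)))) = 1/(-177) = -1/177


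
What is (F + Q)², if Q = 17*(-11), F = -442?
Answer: 395641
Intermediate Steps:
Q = -187
(F + Q)² = (-442 - 187)² = (-629)² = 395641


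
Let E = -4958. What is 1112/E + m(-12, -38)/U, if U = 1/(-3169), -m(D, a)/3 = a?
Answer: -895578970/2479 ≈ -3.6127e+5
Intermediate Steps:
m(D, a) = -3*a
U = -1/3169 ≈ -0.00031556
1112/E + m(-12, -38)/U = 1112/(-4958) + (-3*(-38))/(-1/3169) = 1112*(-1/4958) + 114*(-3169) = -556/2479 - 361266 = -895578970/2479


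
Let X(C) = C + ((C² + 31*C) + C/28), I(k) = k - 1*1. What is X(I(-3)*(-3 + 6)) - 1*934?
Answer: -8221/7 ≈ -1174.4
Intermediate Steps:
I(k) = -1 + k (I(k) = k - 1 = -1 + k)
X(C) = C² + 897*C/28 (X(C) = C + ((C² + 31*C) + C*(1/28)) = C + ((C² + 31*C) + C/28) = C + (C² + 869*C/28) = C² + 897*C/28)
X(I(-3)*(-3 + 6)) - 1*934 = ((-1 - 3)*(-3 + 6))*(897 + 28*((-1 - 3)*(-3 + 6)))/28 - 1*934 = (-4*3)*(897 + 28*(-4*3))/28 - 934 = (1/28)*(-12)*(897 + 28*(-12)) - 934 = (1/28)*(-12)*(897 - 336) - 934 = (1/28)*(-12)*561 - 934 = -1683/7 - 934 = -8221/7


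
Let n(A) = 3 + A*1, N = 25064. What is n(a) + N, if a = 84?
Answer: 25151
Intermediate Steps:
n(A) = 3 + A
n(a) + N = (3 + 84) + 25064 = 87 + 25064 = 25151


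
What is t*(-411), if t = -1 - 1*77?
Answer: 32058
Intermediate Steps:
t = -78 (t = -1 - 77 = -78)
t*(-411) = -78*(-411) = 32058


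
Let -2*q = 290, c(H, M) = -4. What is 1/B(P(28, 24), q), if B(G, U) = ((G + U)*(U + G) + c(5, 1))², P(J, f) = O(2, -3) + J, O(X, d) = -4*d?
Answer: 1/121462441 ≈ 8.2330e-9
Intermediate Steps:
q = -145 (q = -½*290 = -145)
P(J, f) = 12 + J (P(J, f) = -4*(-3) + J = 12 + J)
B(G, U) = (-4 + (G + U)²)² (B(G, U) = ((G + U)*(U + G) - 4)² = ((G + U)*(G + U) - 4)² = ((G + U)² - 4)² = (-4 + (G + U)²)²)
1/B(P(28, 24), q) = 1/((-4 + ((12 + 28) - 145)²)²) = 1/((-4 + (40 - 145)²)²) = 1/((-4 + (-105)²)²) = 1/((-4 + 11025)²) = 1/(11021²) = 1/121462441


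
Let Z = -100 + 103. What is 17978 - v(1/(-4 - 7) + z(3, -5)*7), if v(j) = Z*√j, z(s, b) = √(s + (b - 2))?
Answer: 17978 - 3*√(-11 + 1694*I)/11 ≈ 17970.0 - 7.9631*I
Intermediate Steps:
z(s, b) = √(-2 + b + s) (z(s, b) = √(s + (-2 + b)) = √(-2 + b + s))
Z = 3
v(j) = 3*√j
17978 - v(1/(-4 - 7) + z(3, -5)*7) = 17978 - 3*√(1/(-4 - 7) + √(-2 - 5 + 3)*7) = 17978 - 3*√(1/(-11) + √(-4)*7) = 17978 - 3*√(-1/11 + (2*I)*7) = 17978 - 3*√(-1/11 + 14*I)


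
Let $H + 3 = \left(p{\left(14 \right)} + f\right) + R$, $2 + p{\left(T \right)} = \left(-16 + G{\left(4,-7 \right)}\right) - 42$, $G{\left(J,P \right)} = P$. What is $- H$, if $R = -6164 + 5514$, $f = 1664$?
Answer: $-944$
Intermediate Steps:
$p{\left(T \right)} = -67$ ($p{\left(T \right)} = -2 - 65 = -67$)
$R = -650$
$H = 944$ ($H = -3 + \left(\left(-67 + 1664\right) - 650\right) = -3 + \left(1597 - 650\right) = -3 + 947 = 944$)
$- H = \left(-1\right) 944 = -944$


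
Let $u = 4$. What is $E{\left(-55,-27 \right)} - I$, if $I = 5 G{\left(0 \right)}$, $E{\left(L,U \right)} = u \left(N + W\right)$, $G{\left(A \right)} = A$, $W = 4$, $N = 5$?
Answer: $36$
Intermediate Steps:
$E{\left(L,U \right)} = 36$ ($E{\left(L,U \right)} = 4 \left(5 + 4\right) = 4 \cdot 9 = 36$)
$I = 0$ ($I = 5 \cdot 0 = 0$)
$E{\left(-55,-27 \right)} - I = 36 - 0 = 36 + 0 = 36$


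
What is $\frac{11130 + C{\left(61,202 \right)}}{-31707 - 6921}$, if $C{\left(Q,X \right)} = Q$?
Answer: $- \frac{11191}{38628} \approx -0.28971$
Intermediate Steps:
$\frac{11130 + C{\left(61,202 \right)}}{-31707 - 6921} = \frac{11130 + 61}{-31707 - 6921} = \frac{11191}{-38628} = 11191 \left(- \frac{1}{38628}\right) = - \frac{11191}{38628}$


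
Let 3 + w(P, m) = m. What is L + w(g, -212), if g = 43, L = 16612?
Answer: 16397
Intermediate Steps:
w(P, m) = -3 + m
L + w(g, -212) = 16612 + (-3 - 212) = 16612 - 215 = 16397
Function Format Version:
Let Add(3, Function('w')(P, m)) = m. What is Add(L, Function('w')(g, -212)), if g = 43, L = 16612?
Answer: 16397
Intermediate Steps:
Function('w')(P, m) = Add(-3, m)
Add(L, Function('w')(g, -212)) = Add(16612, Add(-3, -212)) = Add(16612, -215) = 16397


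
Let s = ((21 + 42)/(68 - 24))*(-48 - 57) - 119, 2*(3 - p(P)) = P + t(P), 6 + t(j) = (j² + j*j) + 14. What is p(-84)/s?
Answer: 308660/11851 ≈ 26.045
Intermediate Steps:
t(j) = 8 + 2*j² (t(j) = -6 + ((j² + j*j) + 14) = -6 + ((j² + j²) + 14) = -6 + (2*j² + 14) = -6 + (14 + 2*j²) = 8 + 2*j²)
p(P) = -1 - P² - P/2 (p(P) = 3 - (P + (8 + 2*P²))/2 = 3 - (8 + P + 2*P²)/2 = 3 + (-4 - P² - P/2) = -1 - P² - P/2)
s = -11851/44 (s = (63/44)*(-105) - 119 = -6615/44 - 119 = -11851/44 ≈ -269.34)
p(-84)/s = (-1 - 1*(-84)² - ½*(-84))/(-11851/44) = (-1 - 1*7056 + 42)*(-44/11851) = (-1 - 7056 + 42)*(-44/11851) = -7015*(-44/11851) = 308660/11851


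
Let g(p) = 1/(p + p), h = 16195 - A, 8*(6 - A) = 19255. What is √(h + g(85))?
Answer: √2149683830/340 ≈ 136.37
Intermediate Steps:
A = -19207/8 (A = 6 - ⅛*19255 = 6 - 19255/8 = -19207/8 ≈ -2400.9)
h = 148767/8 (h = 16195 - 1*(-19207/8) = 16195 + 19207/8 = 148767/8 ≈ 18596.)
g(p) = 1/(2*p)
√(h + g(85)) = √(148767/8 + (½)/85) = √(148767/8 + (½)*(1/85)) = √(148767/8 + 1/170) = √(12645199/680) = √2149683830/340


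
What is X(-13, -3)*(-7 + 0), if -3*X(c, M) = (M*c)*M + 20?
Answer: -679/3 ≈ -226.33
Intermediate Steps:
X(c, M) = -20/3 - c*M²/3 (X(c, M) = -((M*c)*M + 20)/3 = -(c*M² + 20)/3 = -(20 + c*M²)/3 = -20/3 - c*M²/3)
X(-13, -3)*(-7 + 0) = (-20/3 - ⅓*(-13)*(-3)²)*(-7 + 0) = (-20/3 - ⅓*(-13)*9)*(-7) = (-20/3 + 39)*(-7) = (97/3)*(-7) = -679/3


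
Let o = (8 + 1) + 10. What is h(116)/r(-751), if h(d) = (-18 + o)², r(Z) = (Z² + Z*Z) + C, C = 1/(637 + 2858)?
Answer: 3495/3942366991 ≈ 8.8652e-7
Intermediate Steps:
C = 1/3495 ≈ 0.00028612
o = 19 (o = 9 + 10 = 19)
r(Z) = 1/3495 + 2*Z² (r(Z) = (Z² + Z*Z) + 1/3495 = (Z² + Z²) + 1/3495 = 2*Z² + 1/3495 = 1/3495 + 2*Z²)
h(d) = 1 (h(d) = (-18 + 19)² = 1² = 1)
h(116)/r(-751) = 1/(1/3495 + 2*(-751)²) = 1/(1/3495 + 2*564001) = 1/(1/3495 + 1128002) = 1/(3942366991/3495) = 1*(3495/3942366991) = 3495/3942366991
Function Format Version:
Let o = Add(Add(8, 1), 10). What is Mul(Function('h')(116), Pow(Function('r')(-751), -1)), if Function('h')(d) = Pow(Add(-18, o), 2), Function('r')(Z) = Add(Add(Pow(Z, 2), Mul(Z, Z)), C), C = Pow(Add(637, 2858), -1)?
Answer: Rational(3495, 3942366991) ≈ 8.8652e-7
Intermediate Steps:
C = Rational(1, 3495) (C = Pow(3495, -1) = Rational(1, 3495) ≈ 0.00028612)
o = 19 (o = Add(9, 10) = 19)
Function('r')(Z) = Add(Rational(1, 3495), Mul(2, Pow(Z, 2))) (Function('r')(Z) = Add(Add(Pow(Z, 2), Mul(Z, Z)), Rational(1, 3495)) = Add(Add(Pow(Z, 2), Pow(Z, 2)), Rational(1, 3495)) = Add(Mul(2, Pow(Z, 2)), Rational(1, 3495)) = Add(Rational(1, 3495), Mul(2, Pow(Z, 2))))
Function('h')(d) = 1 (Function('h')(d) = Pow(Add(-18, 19), 2) = Pow(1, 2) = 1)
Mul(Function('h')(116), Pow(Function('r')(-751), -1)) = Mul(1, Pow(Add(Rational(1, 3495), Mul(2, Pow(-751, 2))), -1)) = Mul(1, Pow(Add(Rational(1, 3495), Mul(2, 564001)), -1)) = Mul(1, Pow(Add(Rational(1, 3495), 1128002), -1)) = Mul(1, Pow(Rational(3942366991, 3495), -1)) = Mul(1, Rational(3495, 3942366991)) = Rational(3495, 3942366991)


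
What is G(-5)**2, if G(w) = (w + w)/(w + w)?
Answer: 1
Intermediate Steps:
G(w) = 1 (G(w) = (2*w)/((2*w)) = (2*w)*(1/(2*w)) = 1)
G(-5)**2 = 1**2 = 1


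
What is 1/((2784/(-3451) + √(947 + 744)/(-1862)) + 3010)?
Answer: 158691504664/477533408975543 + 28322*√1691/477533408975543 ≈ 0.00033232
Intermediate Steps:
1/((2784/(-3451) + √(947 + 744)/(-1862)) + 3010) = 1/((2784*(-1/3451) + √1691*(-1/1862)) + 3010) = 1/((-96/119 - √1691/1862) + 3010) = 1/(358094/119 - √1691/1862)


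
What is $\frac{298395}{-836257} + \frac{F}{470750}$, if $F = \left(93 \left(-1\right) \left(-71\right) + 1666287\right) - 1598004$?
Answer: $- \frac{5560393182}{28119141625} \approx -0.19774$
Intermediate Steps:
$F = 74886$ ($F = \left(\left(-93\right) \left(-71\right) + 1666287\right) - 1598004 = \left(6603 + 1666287\right) - 1598004 = 1672890 - 1598004 = 74886$)
$\frac{298395}{-836257} + \frac{F}{470750} = \frac{298395}{-836257} + \frac{74886}{470750} = 298395 \left(- \frac{1}{836257}\right) + 74886 \cdot \frac{1}{470750} = - \frac{298395}{836257} + \frac{5349}{33625} = - \frac{5560393182}{28119141625}$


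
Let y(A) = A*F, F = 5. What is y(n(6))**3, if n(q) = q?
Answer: 27000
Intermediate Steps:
y(A) = 5*A (y(A) = A*5 = 5*A)
y(n(6))**3 = (5*6)**3 = 30**3 = 27000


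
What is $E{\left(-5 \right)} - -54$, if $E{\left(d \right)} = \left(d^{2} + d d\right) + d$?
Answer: $99$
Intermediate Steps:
$E{\left(d \right)} = d + 2 d^{2}$ ($E{\left(d \right)} = \left(d^{2} + d^{2}\right) + d = 2 d^{2} + d = d + 2 d^{2}$)
$E{\left(-5 \right)} - -54 = - 5 \left(1 + 2 \left(-5\right)\right) - -54 = - 5 \left(1 - 10\right) + 54 = \left(-5\right) \left(-9\right) + 54 = 45 + 54 = 99$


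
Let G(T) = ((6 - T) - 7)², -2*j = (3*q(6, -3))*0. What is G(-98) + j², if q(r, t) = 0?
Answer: 9409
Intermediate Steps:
j = 0 (j = -3*0*0/2 = -0*0 = -½*0 = 0)
G(T) = (-1 - T)²
G(-98) + j² = (1 - 98)² + 0² = (-97)² + 0 = 9409 + 0 = 9409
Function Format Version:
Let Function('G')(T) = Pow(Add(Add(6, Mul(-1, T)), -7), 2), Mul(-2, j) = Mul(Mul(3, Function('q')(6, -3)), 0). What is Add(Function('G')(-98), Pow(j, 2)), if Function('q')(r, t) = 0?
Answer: 9409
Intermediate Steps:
j = 0 (j = Mul(Rational(-1, 2), Mul(Mul(3, 0), 0)) = Mul(Rational(-1, 2), Mul(0, 0)) = Mul(Rational(-1, 2), 0) = 0)
Function('G')(T) = Pow(Add(-1, Mul(-1, T)), 2)
Add(Function('G')(-98), Pow(j, 2)) = Add(Pow(Add(1, -98), 2), Pow(0, 2)) = Add(Pow(-97, 2), 0) = Add(9409, 0) = 9409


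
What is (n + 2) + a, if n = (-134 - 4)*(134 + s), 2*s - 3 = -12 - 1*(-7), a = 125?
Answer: -18227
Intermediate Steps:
s = -1 (s = 3/2 + (-12 - 1*(-7))/2 = 3/2 + (-12 + 7)/2 = 3/2 + (½)*(-5) = 3/2 - 5/2 = -1)
n = -18354 (n = (-134 - 4)*(134 - 1) = -138*133 = -18354)
(n + 2) + a = (-18354 + 2) + 125 = -18352 + 125 = -18227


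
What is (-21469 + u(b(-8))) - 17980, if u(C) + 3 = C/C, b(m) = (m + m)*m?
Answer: -39451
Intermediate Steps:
b(m) = 2*m² (b(m) = (2*m)*m = 2*m²)
u(C) = -2 (u(C) = -3 + C/C = -3 + 1 = -2)
(-21469 + u(b(-8))) - 17980 = (-21469 - 2) - 17980 = -21471 - 17980 = -39451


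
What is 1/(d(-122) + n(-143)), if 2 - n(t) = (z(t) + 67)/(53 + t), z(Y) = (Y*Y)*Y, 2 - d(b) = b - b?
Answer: -9/292378 ≈ -3.0782e-5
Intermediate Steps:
d(b) = 2 (d(b) = 2 - (b - b) = 2 - 1*0 = 2 + 0 = 2)
z(Y) = Y³ (z(Y) = Y²*Y = Y³)
n(t) = 2 - (67 + t³)/(53 + t) (n(t) = 2 - (t³ + 67)/(53 + t) = 2 - (67 + t³)/(53 + t))
1/(d(-122) + n(-143)) = 1/(2 + (39 - 1*(-143)³ + 2*(-143))/(53 - 143)) = 1/(2 + (39 - 1*(-2924207) - 286)/(-90)) = 1/(2 - (39 + 2924207 - 286)/90) = 1/(2 - 1/90*2923960) = 1/(2 - 292396/9) = 1/(-292378/9) = -9/292378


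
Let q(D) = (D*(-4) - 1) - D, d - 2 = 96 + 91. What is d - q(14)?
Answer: 260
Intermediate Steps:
d = 189 (d = 2 + (96 + 91) = 2 + 187 = 189)
q(D) = -1 - 5*D (q(D) = (-4*D - 1) - D = (-1 - 4*D) - D = -1 - 5*D)
d - q(14) = 189 - (-1 - 5*14) = 189 - (-1 - 70) = 189 - 1*(-71) = 189 + 71 = 260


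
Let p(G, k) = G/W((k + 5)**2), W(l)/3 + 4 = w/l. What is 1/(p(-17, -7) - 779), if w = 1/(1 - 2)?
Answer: -3/2333 ≈ -0.0012859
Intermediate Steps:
w = -1 (w = 1/(-1) = -1)
W(l) = -12 - 3/l (W(l) = -12 + 3*(-1/l) = -12 - 3/l)
p(G, k) = G/(-12 - 3/(5 + k)**2) (p(G, k) = G/(-12 - 3/(k + 5)**2) = G/(-12 - 3/(5 + k)**2))
1/(p(-17, -7) - 779) = 1/(-1*(-17)*(5 - 7)**2/(3 + 12*(5 - 7)**2) - 779) = 1/(-1*(-17)*(-2)**2/(3 + 12*(-2)**2) - 779) = 1/(-1*(-17)*4/(3 + 12*4) - 779) = 1/(-1*(-17)*4/(3 + 48) - 779) = 1/(-1*(-17)*4/51 - 779) = 1/(-1*(-17)*1/51*4 - 779) = 1/(4/3 - 779) = 1/(-2333/3) = -3/2333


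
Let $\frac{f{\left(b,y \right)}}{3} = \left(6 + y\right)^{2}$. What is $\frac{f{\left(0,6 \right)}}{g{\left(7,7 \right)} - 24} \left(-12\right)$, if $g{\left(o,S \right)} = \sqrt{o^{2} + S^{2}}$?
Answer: $\frac{62208}{239} + \frac{18144 \sqrt{2}}{239} \approx 367.65$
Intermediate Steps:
$f{\left(b,y \right)} = 3 \left(6 + y\right)^{2}$
$g{\left(o,S \right)} = \sqrt{S^{2} + o^{2}}$
$\frac{f{\left(0,6 \right)}}{g{\left(7,7 \right)} - 24} \left(-12\right) = \frac{3 \left(6 + 6\right)^{2}}{\sqrt{7^{2} + 7^{2}} - 24} \left(-12\right) = \frac{3 \cdot 12^{2}}{\sqrt{49 + 49} - 24} \left(-12\right) = \frac{3 \cdot 144}{\sqrt{98} - 24} \left(-12\right) = \frac{1}{7 \sqrt{2} - 24} \cdot 432 \left(-12\right) = \frac{1}{-24 + 7 \sqrt{2}} \cdot 432 \left(-12\right) = \frac{432}{-24 + 7 \sqrt{2}} \left(-12\right) = - \frac{5184}{-24 + 7 \sqrt{2}}$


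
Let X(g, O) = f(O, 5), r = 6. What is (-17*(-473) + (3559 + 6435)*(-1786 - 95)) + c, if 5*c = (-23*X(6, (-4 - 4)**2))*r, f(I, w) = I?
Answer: -93962197/5 ≈ -1.8792e+7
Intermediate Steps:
X(g, O) = O
c = -8832/5 (c = (-23*(-4 - 4)**2*6)/5 = (-23*(-8)**2*6)/5 = (-23*64*6)/5 = (-1472*6)/5 = (1/5)*(-8832) = -8832/5 ≈ -1766.4)
(-17*(-473) + (3559 + 6435)*(-1786 - 95)) + c = (-17*(-473) + (3559 + 6435)*(-1786 - 95)) - 8832/5 = (8041 + 9994*(-1881)) - 8832/5 = (8041 - 18798714) - 8832/5 = -18790673 - 8832/5 = -93962197/5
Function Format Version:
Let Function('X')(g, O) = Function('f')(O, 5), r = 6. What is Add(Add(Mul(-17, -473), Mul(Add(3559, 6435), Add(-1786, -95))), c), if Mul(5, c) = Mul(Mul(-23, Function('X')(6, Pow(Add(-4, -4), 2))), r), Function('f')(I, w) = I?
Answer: Rational(-93962197, 5) ≈ -1.8792e+7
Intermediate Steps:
Function('X')(g, O) = O
c = Rational(-8832, 5) (c = Mul(Rational(1, 5), Mul(Mul(-23, Pow(Add(-4, -4), 2)), 6)) = Mul(Rational(1, 5), Mul(Mul(-23, Pow(-8, 2)), 6)) = Mul(Rational(1, 5), Mul(Mul(-23, 64), 6)) = Mul(Rational(1, 5), Mul(-1472, 6)) = Mul(Rational(1, 5), -8832) = Rational(-8832, 5) ≈ -1766.4)
Add(Add(Mul(-17, -473), Mul(Add(3559, 6435), Add(-1786, -95))), c) = Add(Add(Mul(-17, -473), Mul(Add(3559, 6435), Add(-1786, -95))), Rational(-8832, 5)) = Add(Add(8041, Mul(9994, -1881)), Rational(-8832, 5)) = Add(Add(8041, -18798714), Rational(-8832, 5)) = Add(-18790673, Rational(-8832, 5)) = Rational(-93962197, 5)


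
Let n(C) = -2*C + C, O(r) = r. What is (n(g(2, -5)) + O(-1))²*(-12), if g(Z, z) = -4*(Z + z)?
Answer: -2028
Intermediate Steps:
g(Z, z) = -4*Z - 4*z
n(C) = -C
(n(g(2, -5)) + O(-1))²*(-12) = (-(-4*2 - 4*(-5)) - 1)²*(-12) = (-(-8 + 20) - 1)²*(-12) = (-1*12 - 1)²*(-12) = (-12 - 1)²*(-12) = (-13)²*(-12) = 169*(-12) = -2028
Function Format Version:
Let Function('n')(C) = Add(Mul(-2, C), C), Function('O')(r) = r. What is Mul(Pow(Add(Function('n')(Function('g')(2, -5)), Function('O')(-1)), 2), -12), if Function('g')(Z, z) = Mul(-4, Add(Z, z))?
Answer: -2028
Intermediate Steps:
Function('g')(Z, z) = Add(Mul(-4, Z), Mul(-4, z))
Function('n')(C) = Mul(-1, C)
Mul(Pow(Add(Function('n')(Function('g')(2, -5)), Function('O')(-1)), 2), -12) = Mul(Pow(Add(Mul(-1, Add(Mul(-4, 2), Mul(-4, -5))), -1), 2), -12) = Mul(Pow(Add(Mul(-1, Add(-8, 20)), -1), 2), -12) = Mul(Pow(Add(Mul(-1, 12), -1), 2), -12) = Mul(Pow(Add(-12, -1), 2), -12) = Mul(Pow(-13, 2), -12) = Mul(169, -12) = -2028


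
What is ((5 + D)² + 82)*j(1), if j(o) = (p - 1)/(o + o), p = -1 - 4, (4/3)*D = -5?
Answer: -4011/16 ≈ -250.69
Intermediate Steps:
D = -15/4 (D = (¾)*(-5) = -15/4 ≈ -3.7500)
p = -5
j(o) = -3/o (j(o) = (-5 - 1)/(o + o) = -6*1/(2*o) = -3/o)
((5 + D)² + 82)*j(1) = ((5 - 15/4)² + 82)*(-3/1) = ((5/4)² + 82)*(-3*1) = (25/16 + 82)*(-3) = (1337/16)*(-3) = -4011/16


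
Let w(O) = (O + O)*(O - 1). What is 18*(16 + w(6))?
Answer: 1368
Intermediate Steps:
w(O) = 2*O*(-1 + O) (w(O) = (2*O)*(-1 + O) = 2*O*(-1 + O))
18*(16 + w(6)) = 18*(16 + 2*6*(-1 + 6)) = 18*(16 + 2*6*5) = 18*(16 + 60) = 18*76 = 1368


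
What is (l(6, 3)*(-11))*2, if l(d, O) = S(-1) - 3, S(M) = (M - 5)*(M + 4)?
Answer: 462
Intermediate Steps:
S(M) = (-5 + M)*(4 + M)
l(d, O) = -21 (l(d, O) = (-20 + (-1)**2 - 1*(-1)) - 3 = (-20 + 1 + 1) - 3 = -18 - 3 = -21)
(l(6, 3)*(-11))*2 = -21*(-11)*2 = 231*2 = 462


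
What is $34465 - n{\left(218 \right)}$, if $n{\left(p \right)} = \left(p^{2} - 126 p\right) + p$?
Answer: $14191$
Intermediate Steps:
$n{\left(p \right)} = p^{2} - 125 p$
$34465 - n{\left(218 \right)} = 34465 - 218 \left(-125 + 218\right) = 34465 - 218 \cdot 93 = 34465 - 20274 = 14191$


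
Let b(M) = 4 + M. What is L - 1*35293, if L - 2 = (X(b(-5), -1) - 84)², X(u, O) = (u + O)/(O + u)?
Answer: -28402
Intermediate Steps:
X(u, O) = 1 (X(u, O) = (O + u)/(O + u) = 1)
L = 6891 (L = 2 + (1 - 84)² = 2 + (-83)² = 2 + 6889 = 6891)
L - 1*35293 = 6891 - 1*35293 = 6891 - 35293 = -28402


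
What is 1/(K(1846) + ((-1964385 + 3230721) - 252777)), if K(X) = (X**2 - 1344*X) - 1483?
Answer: 1/1938768 ≈ 5.1579e-7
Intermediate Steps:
K(X) = -1483 + X**2 - 1344*X
1/(K(1846) + ((-1964385 + 3230721) - 252777)) = 1/((-1483 + 1846**2 - 1344*1846) + ((-1964385 + 3230721) - 252777)) = 1/((-1483 + 3407716 - 2481024) + (1266336 - 252777)) = 1/(925209 + 1013559) = 1/1938768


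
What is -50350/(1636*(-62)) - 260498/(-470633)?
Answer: 25059602343/23868623228 ≈ 1.0499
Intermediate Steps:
-50350/(1636*(-62)) - 260498/(-470633) = -50350/(-101432) - 260498*(-1/470633) = -50350*(-1/101432) + 260498/470633 = 25175/50716 + 260498/470633 = 25059602343/23868623228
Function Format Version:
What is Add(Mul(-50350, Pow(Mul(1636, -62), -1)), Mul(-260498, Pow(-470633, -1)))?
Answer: Rational(25059602343, 23868623228) ≈ 1.0499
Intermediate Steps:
Add(Mul(-50350, Pow(Mul(1636, -62), -1)), Mul(-260498, Pow(-470633, -1))) = Add(Mul(-50350, Pow(-101432, -1)), Mul(-260498, Rational(-1, 470633))) = Add(Mul(-50350, Rational(-1, 101432)), Rational(260498, 470633)) = Add(Rational(25175, 50716), Rational(260498, 470633)) = Rational(25059602343, 23868623228)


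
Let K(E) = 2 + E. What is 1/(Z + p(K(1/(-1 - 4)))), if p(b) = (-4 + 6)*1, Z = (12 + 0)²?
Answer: 1/146 ≈ 0.0068493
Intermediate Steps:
Z = 144 (Z = 12² = 144)
p(b) = 2 (p(b) = 2*1 = 2)
1/(Z + p(K(1/(-1 - 4)))) = 1/(144 + 2) = 1/146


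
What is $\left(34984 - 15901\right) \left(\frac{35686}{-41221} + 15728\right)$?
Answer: $\frac{12371283758766}{41221} \approx 3.0012 \cdot 10^{8}$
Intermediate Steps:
$\left(34984 - 15901\right) \left(\frac{35686}{-41221} + 15728\right) = 19083 \left(35686 \left(- \frac{1}{41221}\right) + 15728\right) = 19083 \left(- \frac{35686}{41221} + 15728\right) = 19083 \cdot \frac{648288202}{41221} = \frac{12371283758766}{41221}$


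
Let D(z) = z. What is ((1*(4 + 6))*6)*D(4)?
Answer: 240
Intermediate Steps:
((1*(4 + 6))*6)*D(4) = ((1*(4 + 6))*6)*4 = ((1*10)*6)*4 = (10*6)*4 = 60*4 = 240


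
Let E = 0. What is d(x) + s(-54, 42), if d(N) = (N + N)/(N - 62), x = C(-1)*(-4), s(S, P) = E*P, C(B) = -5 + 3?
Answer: -8/27 ≈ -0.29630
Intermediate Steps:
C(B) = -2
s(S, P) = 0 (s(S, P) = 0*P = 0)
x = 8 (x = -2*(-4) = 8)
d(N) = 2*N/(-62 + N) (d(N) = (2*N)/(-62 + N) = 2*N/(-62 + N))
d(x) + s(-54, 42) = 2*8/(-62 + 8) + 0 = 2*8/(-54) + 0 = 2*8*(-1/54) + 0 = -8/27 + 0 = -8/27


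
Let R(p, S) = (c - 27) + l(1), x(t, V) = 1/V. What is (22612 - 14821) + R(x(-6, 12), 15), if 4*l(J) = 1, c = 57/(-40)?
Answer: 310513/40 ≈ 7762.8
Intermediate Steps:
c = -57/40 (c = 57*(-1/40) = -57/40 ≈ -1.4250)
l(J) = ¼ (l(J) = (¼)*1 = ¼)
R(p, S) = -1127/40 (R(p, S) = (-57/40 - 27) + ¼ = -1137/40 + ¼ = -1127/40)
(22612 - 14821) + R(x(-6, 12), 15) = (22612 - 14821) - 1127/40 = 7791 - 1127/40 = 310513/40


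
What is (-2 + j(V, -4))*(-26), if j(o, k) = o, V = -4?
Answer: 156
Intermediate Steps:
(-2 + j(V, -4))*(-26) = (-2 - 4)*(-26) = -6*(-26) = 156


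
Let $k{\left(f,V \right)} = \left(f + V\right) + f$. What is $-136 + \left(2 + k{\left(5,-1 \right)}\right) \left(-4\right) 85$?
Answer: $-3876$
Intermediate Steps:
$k{\left(f,V \right)} = V + 2 f$ ($k{\left(f,V \right)} = \left(V + f\right) + f = V + 2 f$)
$-136 + \left(2 + k{\left(5,-1 \right)}\right) \left(-4\right) 85 = -136 + \left(2 + \left(-1 + 2 \cdot 5\right)\right) \left(-4\right) 85 = -136 + \left(2 + \left(-1 + 10\right)\right) \left(-4\right) 85 = -136 + \left(2 + 9\right) \left(-4\right) 85 = -136 + 11 \left(-4\right) 85 = -136 - 3740 = -3876$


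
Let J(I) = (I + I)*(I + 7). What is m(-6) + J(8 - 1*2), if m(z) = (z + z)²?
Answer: 300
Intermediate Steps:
J(I) = 2*I*(7 + I) (J(I) = (2*I)*(7 + I) = 2*I*(7 + I))
m(z) = 4*z² (m(z) = (2*z)² = 4*z²)
m(-6) + J(8 - 1*2) = 4*(-6)² + 2*(8 - 1*2)*(7 + (8 - 1*2)) = 4*36 + 2*(8 - 2)*(7 + (8 - 2)) = 144 + 2*6*(7 + 6) = 144 + 2*6*13 = 144 + 156 = 300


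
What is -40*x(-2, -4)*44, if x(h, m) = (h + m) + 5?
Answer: 1760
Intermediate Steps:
x(h, m) = 5 + h + m
-40*x(-2, -4)*44 = -40*(5 - 2 - 4)*44 = -40*(-1)*44 = 40*44 = 1760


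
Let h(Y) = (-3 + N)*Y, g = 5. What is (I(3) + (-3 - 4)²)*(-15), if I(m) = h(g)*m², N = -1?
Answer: 1965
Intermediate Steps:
h(Y) = -4*Y (h(Y) = (-3 - 1)*Y = -4*Y)
I(m) = -20*m² (I(m) = (-4*5)*m² = -20*m²)
(I(3) + (-3 - 4)²)*(-15) = (-20*3² + (-3 - 4)²)*(-15) = (-20*9 + (-7)²)*(-15) = (-180 + 49)*(-15) = -131*(-15) = 1965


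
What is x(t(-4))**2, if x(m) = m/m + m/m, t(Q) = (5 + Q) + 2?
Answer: 4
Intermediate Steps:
t(Q) = 7 + Q
x(m) = 2 (x(m) = 1 + 1 = 2)
x(t(-4))**2 = 2**2 = 4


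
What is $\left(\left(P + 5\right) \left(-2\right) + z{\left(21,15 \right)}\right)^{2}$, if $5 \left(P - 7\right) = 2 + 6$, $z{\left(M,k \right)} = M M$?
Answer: $\frac{4280761}{25} \approx 1.7123 \cdot 10^{5}$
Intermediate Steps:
$z{\left(M,k \right)} = M^{2}$
$P = \frac{43}{5}$ ($P = 7 + \frac{2 + 6}{5} = 7 + \frac{1}{5} \cdot 8 = 7 + \frac{8}{5} = \frac{43}{5} \approx 8.6$)
$\left(\left(P + 5\right) \left(-2\right) + z{\left(21,15 \right)}\right)^{2} = \left(\left(\frac{43}{5} + 5\right) \left(-2\right) + 21^{2}\right)^{2} = \left(\frac{68}{5} \left(-2\right) + 441\right)^{2} = \left(- \frac{136}{5} + 441\right)^{2} = \left(\frac{2069}{5}\right)^{2} = \frac{4280761}{25}$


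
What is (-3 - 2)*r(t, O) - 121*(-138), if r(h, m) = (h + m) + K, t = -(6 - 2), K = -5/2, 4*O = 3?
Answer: 66907/4 ≈ 16727.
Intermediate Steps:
O = ¾ (O = (¼)*3 = ¾ ≈ 0.75000)
K = -5/2 (K = -5*½ = -5/2 ≈ -2.5000)
t = -4 (t = -1*4 = -4)
r(h, m) = -5/2 + h + m (r(h, m) = (h + m) - 5/2 = -5/2 + h + m)
(-3 - 2)*r(t, O) - 121*(-138) = (-3 - 2)*(-5/2 - 4 + ¾) - 121*(-138) = -5*(-23/4) + 16698 = 115/4 + 16698 = 66907/4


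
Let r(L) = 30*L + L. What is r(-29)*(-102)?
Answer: 91698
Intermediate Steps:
r(L) = 31*L
r(-29)*(-102) = (31*(-29))*(-102) = -899*(-102) = 91698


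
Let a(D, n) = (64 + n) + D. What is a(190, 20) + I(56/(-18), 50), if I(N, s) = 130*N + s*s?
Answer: 21326/9 ≈ 2369.6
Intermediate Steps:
I(N, s) = s² + 130*N (I(N, s) = 130*N + s² = s² + 130*N)
a(D, n) = 64 + D + n
a(190, 20) + I(56/(-18), 50) = (64 + 190 + 20) + (50² + 130*(56/(-18))) = 274 + (2500 + 130*(56*(-1/18))) = 274 + (2500 + 130*(-28/9)) = 274 + (2500 - 3640/9) = 274 + 18860/9 = 21326/9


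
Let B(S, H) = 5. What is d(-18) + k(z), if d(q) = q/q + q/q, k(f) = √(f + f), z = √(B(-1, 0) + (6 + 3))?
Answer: 2 + 2^(¾)*7^(¼) ≈ 4.7356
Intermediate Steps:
z = √14 (z = √(5 + (6 + 3)) = √(5 + 9) = √14 ≈ 3.7417)
k(f) = √2*√f (k(f) = √(2*f) = √2*√f)
d(q) = 2 (d(q) = 1 + 1 = 2)
d(-18) + k(z) = 2 + √2*√(√14) = 2 + √2*14^(¼) = 2 + 2^(¾)*7^(¼)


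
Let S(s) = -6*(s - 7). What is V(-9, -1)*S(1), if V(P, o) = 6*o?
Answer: -216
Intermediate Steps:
S(s) = 42 - 6*s (S(s) = -6*(-7 + s) = 42 - 6*s)
V(-9, -1)*S(1) = (6*(-1))*(42 - 6*1) = -6*(42 - 6) = -6*36 = -216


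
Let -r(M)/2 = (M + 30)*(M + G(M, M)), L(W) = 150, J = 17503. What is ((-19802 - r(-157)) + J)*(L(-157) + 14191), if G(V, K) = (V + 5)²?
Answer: -83620033417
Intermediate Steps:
G(V, K) = (5 + V)²
r(M) = -2*(30 + M)*(M + (5 + M)²) (r(M) = -2*(M + 30)*(M + (5 + M)²) = -2*(30 + M)*(M + (5 + M)²))
((-19802 - r(-157)) + J)*(L(-157) + 14191) = ((-19802 - (-1500 - 710*(-157) - 82*(-157)² - 2*(-157)³)) + 17503)*(150 + 14191) = ((-19802 - (-1500 + 111470 - 82*24649 - 2*(-3869893))) + 17503)*14341 = ((-19802 - (-1500 + 111470 - 2021218 + 7739786)) + 17503)*14341 = ((-19802 - 1*5828538) + 17503)*14341 = ((-19802 - 5828538) + 17503)*14341 = (-5848340 + 17503)*14341 = -5830837*14341 = -83620033417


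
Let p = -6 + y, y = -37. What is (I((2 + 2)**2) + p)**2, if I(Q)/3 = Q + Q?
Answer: 2809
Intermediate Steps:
I(Q) = 6*Q (I(Q) = 3*(Q + Q) = 3*(2*Q) = 6*Q)
p = -43 (p = -6 - 37 = -43)
(I((2 + 2)**2) + p)**2 = (6*(2 + 2)**2 - 43)**2 = (6*4**2 - 43)**2 = (6*16 - 43)**2 = (96 - 43)**2 = 53**2 = 2809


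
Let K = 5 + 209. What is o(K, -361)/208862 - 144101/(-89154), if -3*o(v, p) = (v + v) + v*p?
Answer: 16190169065/9310441374 ≈ 1.7389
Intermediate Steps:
K = 214
o(v, p) = -2*v/3 - p*v/3 (o(v, p) = -((v + v) + v*p)/3 = -(2*v + p*v)/3 = -2*v/3 - p*v/3)
o(K, -361)/208862 - 144101/(-89154) = -⅓*214*(2 - 361)/208862 - 144101/(-89154) = -⅓*214*(-359)*(1/208862) - 144101*(-1/89154) = (76826/3)*(1/208862) + 144101/89154 = 38413/313293 + 144101/89154 = 16190169065/9310441374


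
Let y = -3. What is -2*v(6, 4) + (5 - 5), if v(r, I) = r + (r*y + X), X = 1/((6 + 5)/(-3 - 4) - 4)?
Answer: 950/39 ≈ 24.359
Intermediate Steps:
X = -7/39 (X = 1/(11/(-7) - 4) = 1/(11*(-⅐) - 4) = 1/(-11/7 - 4) = 1/(-39/7) = -7/39 ≈ -0.17949)
v(r, I) = -7/39 - 2*r (v(r, I) = r + (r*(-3) - 7/39) = r + (-3*r - 7/39) = r + (-7/39 - 3*r) = -7/39 - 2*r)
-2*v(6, 4) + (5 - 5) = -2*(-7/39 - 2*6) + (5 - 5) = -2*(-7/39 - 12) + 0 = -2*(-475/39) + 0 = 950/39 + 0 = 950/39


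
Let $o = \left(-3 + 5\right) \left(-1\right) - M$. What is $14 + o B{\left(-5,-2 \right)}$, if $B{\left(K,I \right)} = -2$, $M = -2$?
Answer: $14$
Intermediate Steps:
$o = 0$ ($o = \left(-3 + 5\right) \left(-1\right) - -2 = 2 \left(-1\right) + 2 = -2 + 2 = 0$)
$14 + o B{\left(-5,-2 \right)} = 14 + 0 \left(-2\right) = 14 + 0 = 14$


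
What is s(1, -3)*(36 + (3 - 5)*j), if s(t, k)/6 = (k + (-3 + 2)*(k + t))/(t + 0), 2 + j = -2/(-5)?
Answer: -1176/5 ≈ -235.20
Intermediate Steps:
j = -8/5 (j = -2 - 2/(-5) = -2 - 2*(-1/5) = -2 + 2/5 = -8/5 ≈ -1.6000)
s(t, k) = -6 (s(t, k) = 6*((k + (-3 + 2)*(k + t))/(t + 0)) = 6*((k - (k + t))/t) = 6*((k + (-k - t))/t) = 6*((-t)/t) = 6*(-1) = -6)
s(1, -3)*(36 + (3 - 5)*j) = -6*(36 + (3 - 5)*(-8/5)) = -6*(36 - 2*(-8/5)) = -6*(36 + 16/5) = -6*196/5 = -1176/5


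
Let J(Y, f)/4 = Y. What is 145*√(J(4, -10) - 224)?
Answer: 580*I*√13 ≈ 2091.2*I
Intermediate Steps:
J(Y, f) = 4*Y
145*√(J(4, -10) - 224) = 145*√(4*4 - 224) = 145*√(16 - 224) = 145*√(-208) = 145*(4*I*√13) = 580*I*√13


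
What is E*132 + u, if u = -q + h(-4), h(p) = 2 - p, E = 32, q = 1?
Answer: 4229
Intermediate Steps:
u = 5 (u = -1*1 + (2 - 1*(-4)) = -1 + (2 + 4) = -1 + 6 = 5)
E*132 + u = 32*132 + 5 = 4224 + 5 = 4229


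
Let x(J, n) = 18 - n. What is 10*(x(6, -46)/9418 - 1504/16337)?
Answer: -3858560/4525349 ≈ -0.85265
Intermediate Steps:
10*(x(6, -46)/9418 - 1504/16337) = 10*((18 - 1*(-46))/9418 - 1504/16337) = 10*((18 + 46)*(1/9418) - 1504*1/16337) = 10*(64*(1/9418) - 1504/16337) = 10*(32/4709 - 1504/16337) = 10*(-385856/4525349) = -3858560/4525349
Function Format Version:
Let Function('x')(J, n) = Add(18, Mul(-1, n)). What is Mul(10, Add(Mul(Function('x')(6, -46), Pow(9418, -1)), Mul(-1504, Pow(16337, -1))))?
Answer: Rational(-3858560, 4525349) ≈ -0.85265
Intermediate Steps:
Mul(10, Add(Mul(Function('x')(6, -46), Pow(9418, -1)), Mul(-1504, Pow(16337, -1)))) = Mul(10, Add(Mul(Add(18, Mul(-1, -46)), Pow(9418, -1)), Mul(-1504, Pow(16337, -1)))) = Mul(10, Add(Mul(Add(18, 46), Rational(1, 9418)), Mul(-1504, Rational(1, 16337)))) = Mul(10, Add(Mul(64, Rational(1, 9418)), Rational(-1504, 16337))) = Mul(10, Add(Rational(32, 4709), Rational(-1504, 16337))) = Mul(10, Rational(-385856, 4525349)) = Rational(-3858560, 4525349)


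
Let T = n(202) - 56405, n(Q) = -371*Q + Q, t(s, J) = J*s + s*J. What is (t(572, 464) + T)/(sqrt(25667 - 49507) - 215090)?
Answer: -8596523539/4626373194 - 399671*I*sqrt(1490)/11565932985 ≈ -1.8582 - 0.0013339*I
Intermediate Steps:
t(s, J) = 2*J*s (t(s, J) = J*s + J*s = 2*J*s)
n(Q) = -370*Q
T = -131145 (T = -370*202 - 56405 = -74740 - 56405 = -131145)
(t(572, 464) + T)/(sqrt(25667 - 49507) - 215090) = (2*464*572 - 131145)/(sqrt(25667 - 49507) - 215090) = (530816 - 131145)/(sqrt(-23840) - 215090) = 399671/(4*I*sqrt(1490) - 215090) = 399671/(-215090 + 4*I*sqrt(1490))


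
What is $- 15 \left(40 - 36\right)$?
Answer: $-60$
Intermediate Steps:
$- 15 \left(40 - 36\right) = \left(-15\right) 4 = -60$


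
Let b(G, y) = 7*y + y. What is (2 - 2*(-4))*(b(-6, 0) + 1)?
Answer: 10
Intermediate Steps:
b(G, y) = 8*y
(2 - 2*(-4))*(b(-6, 0) + 1) = (2 - 2*(-4))*(8*0 + 1) = (2 + 8)*(0 + 1) = 10*1 = 10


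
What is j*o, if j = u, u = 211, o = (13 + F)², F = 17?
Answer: 189900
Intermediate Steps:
o = 900 (o = (13 + 17)² = 30² = 900)
j = 211
j*o = 211*900 = 189900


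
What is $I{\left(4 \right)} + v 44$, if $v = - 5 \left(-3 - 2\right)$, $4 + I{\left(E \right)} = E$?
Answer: $1100$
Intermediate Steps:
$I{\left(E \right)} = -4 + E$
$v = 25$ ($v = \left(-5\right) \left(-5\right) = 25$)
$I{\left(4 \right)} + v 44 = \left(-4 + 4\right) + 25 \cdot 44 = 0 + 1100 = 1100$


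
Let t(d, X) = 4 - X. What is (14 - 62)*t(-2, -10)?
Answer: -672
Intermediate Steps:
(14 - 62)*t(-2, -10) = (14 - 62)*(4 - 1*(-10)) = -48*(4 + 10) = -48*14 = -672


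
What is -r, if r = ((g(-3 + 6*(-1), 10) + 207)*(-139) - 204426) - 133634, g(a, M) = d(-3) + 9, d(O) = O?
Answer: 367667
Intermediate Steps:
g(a, M) = 6 (g(a, M) = -3 + 9 = 6)
r = -367667 (r = ((6 + 207)*(-139) - 204426) - 133634 = (213*(-139) - 204426) - 133634 = (-29607 - 204426) - 133634 = -234033 - 133634 = -367667)
-r = -1*(-367667) = 367667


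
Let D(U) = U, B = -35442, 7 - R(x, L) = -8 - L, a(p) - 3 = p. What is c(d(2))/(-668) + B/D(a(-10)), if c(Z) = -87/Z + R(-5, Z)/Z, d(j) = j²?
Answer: 23675375/4676 ≈ 5063.2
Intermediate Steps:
a(p) = 3 + p
R(x, L) = 15 + L (R(x, L) = 7 - (-8 - L) = 7 + (8 + L) = 15 + L)
c(Z) = -87/Z + (15 + Z)/Z
c(d(2))/(-668) + B/D(a(-10)) = ((-72 + 2²)/(2²))/(-668) - 35442/(3 - 10) = ((-72 + 4)/4)*(-1/668) - 35442/(-7) = ((¼)*(-68))*(-1/668) - 35442*(-⅐) = -17*(-1/668) + 35442/7 = 17/668 + 35442/7 = 23675375/4676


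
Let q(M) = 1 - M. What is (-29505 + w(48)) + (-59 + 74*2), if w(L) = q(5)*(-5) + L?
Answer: -29348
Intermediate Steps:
w(L) = 20 + L (w(L) = (1 - 1*5)*(-5) + L = (1 - 5)*(-5) + L = -4*(-5) + L = 20 + L)
(-29505 + w(48)) + (-59 + 74*2) = (-29505 + (20 + 48)) + (-59 + 74*2) = (-29505 + 68) + (-59 + 148) = -29437 + 89 = -29348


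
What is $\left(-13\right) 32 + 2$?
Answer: $-414$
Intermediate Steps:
$\left(-13\right) 32 + 2 = -416 + 2 = -414$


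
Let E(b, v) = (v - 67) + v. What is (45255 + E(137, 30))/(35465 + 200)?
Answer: 6464/5095 ≈ 1.2687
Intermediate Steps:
E(b, v) = -67 + 2*v (E(b, v) = (-67 + v) + v = -67 + 2*v)
(45255 + E(137, 30))/(35465 + 200) = (45255 + (-67 + 2*30))/(35465 + 200) = (45255 + (-67 + 60))/35665 = (45255 - 7)*(1/35665) = 45248*(1/35665) = 6464/5095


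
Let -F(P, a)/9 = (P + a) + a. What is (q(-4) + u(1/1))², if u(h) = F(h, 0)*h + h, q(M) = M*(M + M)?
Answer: 576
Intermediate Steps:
q(M) = 2*M² (q(M) = M*(2*M) = 2*M²)
F(P, a) = -18*a - 9*P (F(P, a) = -9*((P + a) + a) = -9*(P + 2*a) = -18*a - 9*P)
u(h) = h - 9*h² (u(h) = (-18*0 - 9*h)*h + h = (0 - 9*h)*h + h = (-9*h)*h + h = -9*h² + h = h - 9*h²)
(q(-4) + u(1/1))² = (2*(-4)² + (1 - 9/1)/1)² = (2*16 + 1*(1 - 9*1))² = (32 + 1*(1 - 9))² = (32 + 1*(-8))² = (32 - 8)² = 24² = 576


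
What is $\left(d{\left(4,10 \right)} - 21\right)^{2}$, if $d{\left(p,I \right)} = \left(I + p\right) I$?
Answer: $14161$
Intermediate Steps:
$d{\left(p,I \right)} = I \left(I + p\right)$
$\left(d{\left(4,10 \right)} - 21\right)^{2} = \left(10 \left(10 + 4\right) - 21\right)^{2} = \left(10 \cdot 14 - 21\right)^{2} = \left(140 - 21\right)^{2} = 119^{2} = 14161$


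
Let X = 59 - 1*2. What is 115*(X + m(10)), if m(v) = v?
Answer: 7705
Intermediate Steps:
X = 57 (X = 59 - 2 = 57)
115*(X + m(10)) = 115*(57 + 10) = 115*67 = 7705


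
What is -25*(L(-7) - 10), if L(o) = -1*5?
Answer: 375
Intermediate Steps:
L(o) = -5
-25*(L(-7) - 10) = -25*(-5 - 10) = -25*(-15) = 375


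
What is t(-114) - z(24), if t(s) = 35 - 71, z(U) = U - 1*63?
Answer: 3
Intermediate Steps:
z(U) = -63 + U (z(U) = U - 63 = -63 + U)
t(s) = -36
t(-114) - z(24) = -36 - (-63 + 24) = -36 - 1*(-39) = -36 + 39 = 3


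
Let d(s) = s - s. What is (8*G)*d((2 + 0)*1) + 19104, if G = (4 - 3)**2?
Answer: 19104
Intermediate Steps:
d(s) = 0
G = 1 (G = 1**2 = 1)
(8*G)*d((2 + 0)*1) + 19104 = (8*1)*0 + 19104 = 8*0 + 19104 = 0 + 19104 = 19104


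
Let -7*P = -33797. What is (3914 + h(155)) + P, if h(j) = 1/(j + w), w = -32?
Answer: 7526992/861 ≈ 8742.2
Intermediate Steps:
P = 33797/7 (P = -⅐*(-33797) = 33797/7 ≈ 4828.1)
h(j) = 1/(-32 + j) (h(j) = 1/(j - 32) = 1/(-32 + j))
(3914 + h(155)) + P = (3914 + 1/(-32 + 155)) + 33797/7 = (3914 + 1/123) + 33797/7 = 481423/123 + 33797/7 = 7526992/861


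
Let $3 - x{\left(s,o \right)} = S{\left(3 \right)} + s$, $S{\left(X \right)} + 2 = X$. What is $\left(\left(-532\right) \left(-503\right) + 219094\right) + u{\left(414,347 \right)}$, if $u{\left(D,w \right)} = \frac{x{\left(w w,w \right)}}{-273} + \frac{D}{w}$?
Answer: $\frac{6592360663}{13533} \approx 4.8713 \cdot 10^{5}$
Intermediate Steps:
$S{\left(X \right)} = -2 + X$
$x{\left(s,o \right)} = 2 - s$ ($x{\left(s,o \right)} = 3 - \left(\left(-2 + 3\right) + s\right) = 3 - \left(1 + s\right) = 2 - s$)
$u{\left(D,w \right)} = - \frac{2}{273} + \frac{w^{2}}{273} + \frac{D}{w}$ ($u{\left(D,w \right)} = \frac{2 - w w}{-273} + \frac{D}{w} = \left(2 - w^{2}\right) \left(- \frac{1}{273}\right) + \frac{D}{w} = \left(- \frac{2}{273} + \frac{w^{2}}{273}\right) + \frac{D}{w} = - \frac{2}{273} + \frac{w^{2}}{273} + \frac{D}{w}$)
$\left(\left(-532\right) \left(-503\right) + 219094\right) + u{\left(414,347 \right)} = \left(\left(-532\right) \left(-503\right) + 219094\right) + \frac{414 + \frac{1}{273} \cdot 347 \left(-2 + 347^{2}\right)}{347} = \left(267596 + 219094\right) + \frac{414 + \frac{1}{273} \cdot 347 \left(-2 + 120409\right)}{347} = 486690 + \frac{414 + \frac{1}{273} \cdot 347 \cdot 120407}{347} = 486690 + \frac{414 + \frac{5968747}{39}}{347} = 486690 + \frac{1}{347} \cdot \frac{5984893}{39} = 486690 + \frac{5984893}{13533} = \frac{6592360663}{13533}$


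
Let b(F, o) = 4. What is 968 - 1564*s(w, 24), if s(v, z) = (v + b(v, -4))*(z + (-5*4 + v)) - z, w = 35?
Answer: -2340340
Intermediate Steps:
s(v, z) = -z + (4 + v)*(-20 + v + z) (s(v, z) = (v + 4)*(z + (-5*4 + v)) - z = (4 + v)*(z + (-20 + v)) - z = (4 + v)*(-20 + v + z) - z = -z + (4 + v)*(-20 + v + z))
968 - 1564*s(w, 24) = 968 - 1564*(-80 + 35**2 - 16*35 + 3*24 + 35*24) = 968 - 1564*(-80 + 1225 - 560 + 72 + 840) = 968 - 1564*1497 = 968 - 2341308 = -2340340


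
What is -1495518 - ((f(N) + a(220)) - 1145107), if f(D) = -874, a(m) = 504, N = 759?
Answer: -350041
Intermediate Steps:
-1495518 - ((f(N) + a(220)) - 1145107) = -1495518 - ((-874 + 504) - 1145107) = -1495518 - (-370 - 1145107) = -1495518 - 1*(-1145477) = -1495518 + 1145477 = -350041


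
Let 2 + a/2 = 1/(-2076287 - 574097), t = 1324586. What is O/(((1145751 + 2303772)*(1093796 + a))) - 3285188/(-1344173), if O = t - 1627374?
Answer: 1493276124689535225661564/610991369218397424658107 ≈ 2.4440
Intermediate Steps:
a = -5300769/1325192 (a = -4 + 2/(-2076287 - 574097) = -4 + 2/(-2650384) = -4 + 2*(-1/2650384) = -4 - 1/1325192 = -5300769/1325192 ≈ -4.0000)
O = -302788 (O = 1324586 - 1627374 = -302788)
O/(((1145751 + 2303772)*(1093796 + a))) - 3285188/(-1344173) = -302788*1/((1093796 - 5300769/1325192)*(1145751 + 2303772)) - 3285188/(-1344173) = -302788/(3449523*(1449484408063/1325192)) - 3285188*(-1/1344173) = -302788/454548163977700359/120472 + 3285188/1344173 = -302788*120472/454548163977700359 + 3285188/1344173 = -36477475936/454548163977700359 + 3285188/1344173 = 1493276124689535225661564/610991369218397424658107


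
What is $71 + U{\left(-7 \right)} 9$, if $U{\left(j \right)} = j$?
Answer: $8$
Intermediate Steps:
$71 + U{\left(-7 \right)} 9 = 71 - 63 = 8$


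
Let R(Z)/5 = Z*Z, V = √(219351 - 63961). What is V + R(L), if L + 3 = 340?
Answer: 567845 + √155390 ≈ 5.6824e+5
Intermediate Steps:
L = 337 (L = -3 + 340 = 337)
V = √155390 ≈ 394.20
R(Z) = 5*Z² (R(Z) = 5*(Z*Z) = 5*Z²)
V + R(L) = √155390 + 5*337² = √155390 + 5*113569 = √155390 + 567845 = 567845 + √155390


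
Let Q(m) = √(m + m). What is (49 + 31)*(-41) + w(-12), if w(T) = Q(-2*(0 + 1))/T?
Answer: -3280 - I/6 ≈ -3280.0 - 0.16667*I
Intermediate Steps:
Q(m) = √2*√m (Q(m) = √(2*m) = √2*√m)
w(T) = 2*I/T (w(T) = (√2*√(-2*(0 + 1)))/T = (√2*√(-2*1))/T = (√2*√(-2))/T = (√2*(I*√2))/T = (2*I)/T = 2*I/T)
(49 + 31)*(-41) + w(-12) = (49 + 31)*(-41) + 2*I/(-12) = 80*(-41) + 2*I*(-1/12) = -3280 - I/6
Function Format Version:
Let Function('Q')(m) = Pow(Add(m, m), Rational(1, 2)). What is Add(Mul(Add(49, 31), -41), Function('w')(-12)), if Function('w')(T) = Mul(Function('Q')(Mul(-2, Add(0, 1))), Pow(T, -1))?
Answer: Add(-3280, Mul(Rational(-1, 6), I)) ≈ Add(-3280.0, Mul(-0.16667, I))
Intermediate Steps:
Function('Q')(m) = Mul(Pow(2, Rational(1, 2)), Pow(m, Rational(1, 2))) (Function('Q')(m) = Pow(Mul(2, m), Rational(1, 2)) = Mul(Pow(2, Rational(1, 2)), Pow(m, Rational(1, 2))))
Function('w')(T) = Mul(2, I, Pow(T, -1)) (Function('w')(T) = Mul(Mul(Pow(2, Rational(1, 2)), Pow(Mul(-2, Add(0, 1)), Rational(1, 2))), Pow(T, -1)) = Mul(Mul(Pow(2, Rational(1, 2)), Pow(Mul(-2, 1), Rational(1, 2))), Pow(T, -1)) = Mul(Mul(Pow(2, Rational(1, 2)), Pow(-2, Rational(1, 2))), Pow(T, -1)) = Mul(Mul(Pow(2, Rational(1, 2)), Mul(I, Pow(2, Rational(1, 2)))), Pow(T, -1)) = Mul(Mul(2, I), Pow(T, -1)) = Mul(2, I, Pow(T, -1)))
Add(Mul(Add(49, 31), -41), Function('w')(-12)) = Add(Mul(Add(49, 31), -41), Mul(2, I, Pow(-12, -1))) = Add(Mul(80, -41), Mul(2, I, Rational(-1, 12))) = Add(-3280, Mul(Rational(-1, 6), I))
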